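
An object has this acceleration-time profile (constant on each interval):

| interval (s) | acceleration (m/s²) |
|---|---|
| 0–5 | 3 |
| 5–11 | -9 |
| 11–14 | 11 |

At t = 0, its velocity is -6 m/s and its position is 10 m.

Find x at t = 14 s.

-176 m

On each constant-a segment, Δv = aΔt and Δx = v₀Δt + ½aΔt²; chain segment to segment.
0–5 s: v starts -6 m/s; Δx = -6·5 + ½·3·5² = 7.5 m; v ends 9 m/s.
5–11 s: v starts 9 m/s; Δx = 9·6 + ½·-9·6² = -108 m; v ends -45 m/s.
11–14 s: v starts -45 m/s; Δx = -45·3 + ½·11·3² = -85.5 m; v ends -12 m/s.
x(14) = 10 + Σ Δx = -176 m.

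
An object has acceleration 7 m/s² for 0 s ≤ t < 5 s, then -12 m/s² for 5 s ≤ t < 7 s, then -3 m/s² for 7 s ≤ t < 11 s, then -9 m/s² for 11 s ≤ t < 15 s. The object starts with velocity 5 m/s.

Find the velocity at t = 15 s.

-32 m/s

Δv equals the area under the a-t graph; then v = v₀ + Δv.
0–5 s: 7 × 5 = 35 m/s
5–7 s: -12 × 2 = -24 m/s
7–11 s: -3 × 4 = -12 m/s
11–15 s: -9 × 4 = -36 m/s
Δv = -37 m/s, so v(15) = 5 + (-37) = -32 m/s.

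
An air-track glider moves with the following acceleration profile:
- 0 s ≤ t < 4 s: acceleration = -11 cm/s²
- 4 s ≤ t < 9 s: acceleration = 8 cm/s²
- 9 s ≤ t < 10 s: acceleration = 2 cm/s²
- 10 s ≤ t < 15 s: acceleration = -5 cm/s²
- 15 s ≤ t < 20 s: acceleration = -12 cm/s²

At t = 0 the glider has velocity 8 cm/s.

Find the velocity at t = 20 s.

-79 cm/s

Δv equals the area under the a-t graph; then v = v₀ + Δv.
0–4 s: -11 × 4 = -44 cm/s
4–9 s: 8 × 5 = 40 cm/s
9–10 s: 2 × 1 = 2 cm/s
10–15 s: -5 × 5 = -25 cm/s
15–20 s: -12 × 5 = -60 cm/s
Δv = -87 cm/s, so v(20) = 8 + (-87) = -79 cm/s.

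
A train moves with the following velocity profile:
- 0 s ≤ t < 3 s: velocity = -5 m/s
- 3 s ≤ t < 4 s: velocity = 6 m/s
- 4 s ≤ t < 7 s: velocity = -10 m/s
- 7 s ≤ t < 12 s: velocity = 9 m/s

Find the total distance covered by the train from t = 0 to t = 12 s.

Total distance travelled is ∫|v| dt — sum the magnitudes of each area piece.
0–3 s: |-5| × 3 = 15 m
3–4 s: |6| × 1 = 6 m
4–7 s: |-10| × 3 = 30 m
7–12 s: |9| × 5 = 45 m
Total distance = 96 m

96 m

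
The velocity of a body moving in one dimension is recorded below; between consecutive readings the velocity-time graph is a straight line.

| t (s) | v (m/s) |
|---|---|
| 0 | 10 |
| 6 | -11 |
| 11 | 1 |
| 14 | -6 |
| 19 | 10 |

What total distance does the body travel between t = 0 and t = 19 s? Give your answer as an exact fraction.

517/6 m

Total distance travelled is ∫|v| dt — sum the magnitudes of each area piece.
0–6 s: v = 0 at t = 20/7 s; triangle areas 100/7 + 121/7 = 221/7 m
6–11 s: v = 0 at t = 127/12 s; triangle areas 605/24 + 5/24 = 305/12 m
11–14 s: v = 0 at t = 80/7 s; triangle areas 3/14 + 54/7 = 111/14 m
14–19 s: v = 0 at t = 15.875 s; triangle areas 5.625 + 15.625 = 21.25 m
Total distance = 517/6 m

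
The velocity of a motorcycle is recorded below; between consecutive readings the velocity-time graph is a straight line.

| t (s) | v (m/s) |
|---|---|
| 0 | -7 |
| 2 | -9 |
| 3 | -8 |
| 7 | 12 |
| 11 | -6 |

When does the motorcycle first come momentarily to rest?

t = 4.6 s

v changes sign on 3–7 s (from -8 to 12); the graph is linear there, so v = 0 at t = 3 + (8)·(7 − 3)/(12 − -8) = 4.6 s.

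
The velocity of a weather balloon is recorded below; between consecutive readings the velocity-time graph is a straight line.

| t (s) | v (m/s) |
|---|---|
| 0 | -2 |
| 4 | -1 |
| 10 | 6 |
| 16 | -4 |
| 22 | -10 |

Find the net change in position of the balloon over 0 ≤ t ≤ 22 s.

Displacement is the signed area under the v-t curve.
0–4 s: ½(-2 + -1)(4) = -6 m
4–10 s: ½(-1 + 6)(6) = 15 m
10–16 s: ½(6 + -4)(6) = 6 m
16–22 s: ½(-4 + -10)(6) = -42 m
Net displacement = -27 m

-27 m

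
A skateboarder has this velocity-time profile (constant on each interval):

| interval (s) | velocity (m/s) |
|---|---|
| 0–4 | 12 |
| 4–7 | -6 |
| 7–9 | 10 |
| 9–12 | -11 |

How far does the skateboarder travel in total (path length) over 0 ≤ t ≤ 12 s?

119 m

Total distance travelled is ∫|v| dt — sum the magnitudes of each area piece.
0–4 s: |12| × 4 = 48 m
4–7 s: |-6| × 3 = 18 m
7–9 s: |10| × 2 = 20 m
9–12 s: |-11| × 3 = 33 m
Total distance = 119 m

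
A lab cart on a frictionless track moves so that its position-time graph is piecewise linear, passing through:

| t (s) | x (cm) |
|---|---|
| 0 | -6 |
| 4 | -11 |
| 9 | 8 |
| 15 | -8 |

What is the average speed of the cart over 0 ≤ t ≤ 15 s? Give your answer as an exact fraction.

8/3 cm/s

Average speed = (total path length)/(elapsed time); on a piecewise-linear x-t graph the path length is Σ|Δx|.
0–4 s: |Δx| = |-11 − -6| = 5 cm
4–9 s: |Δx| = |8 − -11| = 19 cm
9–15 s: |Δx| = |-8 − 8| = 16 cm
Total path = 40 cm; average speed = 40/15 = 8/3 cm/s.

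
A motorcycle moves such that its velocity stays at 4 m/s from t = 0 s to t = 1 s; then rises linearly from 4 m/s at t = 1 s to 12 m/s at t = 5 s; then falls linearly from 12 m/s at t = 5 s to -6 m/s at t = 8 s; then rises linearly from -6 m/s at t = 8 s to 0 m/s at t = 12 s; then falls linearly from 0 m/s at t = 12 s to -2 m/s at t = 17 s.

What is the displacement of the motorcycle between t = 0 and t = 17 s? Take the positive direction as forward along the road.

Net displacement equals the area under the velocity-time graph (areas below the axis count negative).
0–1 s: 4 × 1 = 4 m
1–5 s: ½(4 + 12)(4) = 32 m
5–8 s: ½(12 + -6)(3) = 9 m
8–12 s: ½(-6 + 0)(4) = -12 m
12–17 s: ½(0 + -2)(5) = -5 m
Net displacement = 28 m

28 m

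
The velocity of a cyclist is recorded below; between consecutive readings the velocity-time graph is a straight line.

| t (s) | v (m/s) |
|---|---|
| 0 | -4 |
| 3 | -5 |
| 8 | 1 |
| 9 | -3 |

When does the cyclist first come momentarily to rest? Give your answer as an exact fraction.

v changes sign on 3–8 s (from -5 to 1); the graph is linear there, so v = 0 at t = 3 + (5)·(8 − 3)/(1 − -5) = 43/6 s.

t = 43/6 s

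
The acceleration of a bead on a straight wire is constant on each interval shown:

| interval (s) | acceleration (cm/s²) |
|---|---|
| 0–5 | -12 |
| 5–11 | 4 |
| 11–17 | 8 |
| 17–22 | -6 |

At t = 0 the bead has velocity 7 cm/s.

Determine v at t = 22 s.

-11 cm/s

Δv equals the area under the a-t graph; then v = v₀ + Δv.
0–5 s: -12 × 5 = -60 cm/s
5–11 s: 4 × 6 = 24 cm/s
11–17 s: 8 × 6 = 48 cm/s
17–22 s: -6 × 5 = -30 cm/s
Δv = -18 cm/s, so v(22) = 7 + (-18) = -11 cm/s.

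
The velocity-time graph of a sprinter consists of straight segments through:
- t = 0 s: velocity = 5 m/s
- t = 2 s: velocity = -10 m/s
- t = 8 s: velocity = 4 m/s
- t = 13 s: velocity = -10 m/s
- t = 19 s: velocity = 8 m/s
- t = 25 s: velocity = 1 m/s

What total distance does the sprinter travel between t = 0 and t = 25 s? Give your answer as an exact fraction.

Distance (not displacement) is the total path length: add the absolute areas under v-t.
0–2 s: v = 0 at t = 2/3 s; triangle areas 5/3 + 20/3 = 25/3 m
2–8 s: v = 0 at t = 44/7 s; triangle areas 150/7 + 24/7 = 174/7 m
8–13 s: v = 0 at t = 66/7 s; triangle areas 20/7 + 125/7 = 145/7 m
13–19 s: v = 0 at t = 49/3 s; triangle areas 50/3 + 32/3 = 82/3 m
19–25 s: |½(8 + 1)(6)| = 27 m
Total distance = 2273/21 m

2273/21 m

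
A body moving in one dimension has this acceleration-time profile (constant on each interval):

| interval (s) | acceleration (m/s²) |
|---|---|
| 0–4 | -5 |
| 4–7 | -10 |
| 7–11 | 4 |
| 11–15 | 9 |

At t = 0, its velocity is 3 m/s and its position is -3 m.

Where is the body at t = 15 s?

On each constant-a segment, Δv = aΔt and Δx = v₀Δt + ½aΔt²; chain segment to segment.
0–4 s: v starts 3 m/s; Δx = 3·4 + ½·-5·4² = -28 m; v ends -17 m/s.
4–7 s: v starts -17 m/s; Δx = -17·3 + ½·-10·3² = -96 m; v ends -47 m/s.
7–11 s: v starts -47 m/s; Δx = -47·4 + ½·4·4² = -156 m; v ends -31 m/s.
11–15 s: v starts -31 m/s; Δx = -31·4 + ½·9·4² = -52 m; v ends 5 m/s.
x(15) = -3 + Σ Δx = -335 m.

-335 m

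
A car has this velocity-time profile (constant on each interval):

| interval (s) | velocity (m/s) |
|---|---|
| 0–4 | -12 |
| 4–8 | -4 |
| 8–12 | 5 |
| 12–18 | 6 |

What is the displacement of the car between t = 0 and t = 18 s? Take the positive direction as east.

-8 m

Net displacement equals the area under the velocity-time graph (areas below the axis count negative).
0–4 s: -12 × 4 = -48 m
4–8 s: -4 × 4 = -16 m
8–12 s: 5 × 4 = 20 m
12–18 s: 6 × 6 = 36 m
Net displacement = -8 m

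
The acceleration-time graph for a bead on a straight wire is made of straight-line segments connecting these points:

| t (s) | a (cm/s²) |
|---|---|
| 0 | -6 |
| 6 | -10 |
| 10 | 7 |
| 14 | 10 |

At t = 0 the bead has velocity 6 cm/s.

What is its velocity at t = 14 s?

-14 cm/s

Δv equals the area under the a-t graph; then v = v₀ + Δv.
0–6 s: ½(-6 + -10)(6) = -48 cm/s
6–10 s: ½(-10 + 7)(4) = -6 cm/s
10–14 s: ½(7 + 10)(4) = 34 cm/s
Δv = -20 cm/s, so v(14) = 6 + (-20) = -14 cm/s.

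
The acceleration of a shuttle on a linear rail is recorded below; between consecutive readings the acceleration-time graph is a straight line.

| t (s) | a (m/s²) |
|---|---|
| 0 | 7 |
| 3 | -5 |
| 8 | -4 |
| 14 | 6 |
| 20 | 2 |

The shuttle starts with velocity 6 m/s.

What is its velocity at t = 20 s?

16.5 m/s

Δv equals the area under the a-t graph; then v = v₀ + Δv.
0–3 s: ½(7 + -5)(3) = 3 m/s
3–8 s: ½(-5 + -4)(5) = -22.5 m/s
8–14 s: ½(-4 + 6)(6) = 6 m/s
14–20 s: ½(6 + 2)(6) = 24 m/s
Δv = 10.5 m/s, so v(20) = 6 + (10.5) = 16.5 m/s.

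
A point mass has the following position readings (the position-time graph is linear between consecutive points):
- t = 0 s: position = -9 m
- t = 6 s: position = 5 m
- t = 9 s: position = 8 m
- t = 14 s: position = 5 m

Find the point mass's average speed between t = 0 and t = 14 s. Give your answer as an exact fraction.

Average speed = (total path length)/(elapsed time); on a piecewise-linear x-t graph the path length is Σ|Δx|.
0–6 s: |Δx| = |5 − -9| = 14 m
6–9 s: |Δx| = |8 − 5| = 3 m
9–14 s: |Δx| = |5 − 8| = 3 m
Total path = 20 m; average speed = 20/14 = 10/7 m/s.

10/7 m/s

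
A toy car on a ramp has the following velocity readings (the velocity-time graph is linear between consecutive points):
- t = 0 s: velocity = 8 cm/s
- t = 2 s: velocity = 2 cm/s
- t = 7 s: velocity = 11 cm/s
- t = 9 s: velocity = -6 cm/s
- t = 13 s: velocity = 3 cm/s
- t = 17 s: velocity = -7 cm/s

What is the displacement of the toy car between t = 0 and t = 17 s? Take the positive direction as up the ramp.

33.5 cm

Displacement is the signed area under the v-t curve.
0–2 s: ½(8 + 2)(2) = 10 cm
2–7 s: ½(2 + 11)(5) = 32.5 cm
7–9 s: ½(11 + -6)(2) = 5 cm
9–13 s: ½(-6 + 3)(4) = -6 cm
13–17 s: ½(3 + -7)(4) = -8 cm
Net displacement = 33.5 cm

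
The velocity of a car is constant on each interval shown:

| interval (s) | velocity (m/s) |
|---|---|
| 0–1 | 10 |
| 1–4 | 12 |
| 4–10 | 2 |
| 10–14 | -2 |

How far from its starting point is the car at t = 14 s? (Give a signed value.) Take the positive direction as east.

Net displacement equals the area under the velocity-time graph (areas below the axis count negative).
0–1 s: 10 × 1 = 10 m
1–4 s: 12 × 3 = 36 m
4–10 s: 2 × 6 = 12 m
10–14 s: -2 × 4 = -8 m
Net displacement = 50 m

50 m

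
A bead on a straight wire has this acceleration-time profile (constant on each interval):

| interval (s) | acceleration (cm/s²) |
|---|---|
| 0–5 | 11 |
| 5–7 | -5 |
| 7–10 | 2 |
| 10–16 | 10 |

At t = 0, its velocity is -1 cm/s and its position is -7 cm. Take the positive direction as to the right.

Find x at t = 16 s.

On each constant-a segment, Δv = aΔt and Δx = v₀Δt + ½aΔt²; chain segment to segment.
0–5 s: v starts -1 cm/s; Δx = -1·5 + ½·11·5² = 132.5 cm; v ends 54 cm/s.
5–7 s: v starts 54 cm/s; Δx = 54·2 + ½·-5·2² = 98 cm; v ends 44 cm/s.
7–10 s: v starts 44 cm/s; Δx = 44·3 + ½·2·3² = 141 cm; v ends 50 cm/s.
10–16 s: v starts 50 cm/s; Δx = 50·6 + ½·10·6² = 480 cm; v ends 110 cm/s.
x(16) = -7 + Σ Δx = 844.5 cm.

844.5 cm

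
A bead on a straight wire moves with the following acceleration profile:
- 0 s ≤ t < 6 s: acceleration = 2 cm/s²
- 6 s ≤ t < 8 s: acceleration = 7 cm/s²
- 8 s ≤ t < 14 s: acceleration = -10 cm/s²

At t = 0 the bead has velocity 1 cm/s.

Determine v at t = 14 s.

Δv equals the area under the a-t graph; then v = v₀ + Δv.
0–6 s: 2 × 6 = 12 cm/s
6–8 s: 7 × 2 = 14 cm/s
8–14 s: -10 × 6 = -60 cm/s
Δv = -34 cm/s, so v(14) = 1 + (-34) = -33 cm/s.

-33 cm/s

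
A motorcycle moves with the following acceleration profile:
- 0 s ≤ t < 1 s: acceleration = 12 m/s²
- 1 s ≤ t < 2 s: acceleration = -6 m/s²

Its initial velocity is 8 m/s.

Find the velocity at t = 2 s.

Δv equals the area under the a-t graph; then v = v₀ + Δv.
0–1 s: 12 × 1 = 12 m/s
1–2 s: -6 × 1 = -6 m/s
Δv = 6 m/s, so v(2) = 8 + (6) = 14 m/s.

14 m/s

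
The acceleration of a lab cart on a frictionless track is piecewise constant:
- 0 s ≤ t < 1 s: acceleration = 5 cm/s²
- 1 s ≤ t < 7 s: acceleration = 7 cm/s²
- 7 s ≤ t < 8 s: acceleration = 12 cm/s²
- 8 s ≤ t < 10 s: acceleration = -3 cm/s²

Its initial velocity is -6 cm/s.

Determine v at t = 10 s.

47 cm/s

Δv equals the area under the a-t graph; then v = v₀ + Δv.
0–1 s: 5 × 1 = 5 cm/s
1–7 s: 7 × 6 = 42 cm/s
7–8 s: 12 × 1 = 12 cm/s
8–10 s: -3 × 2 = -6 cm/s
Δv = 53 cm/s, so v(10) = -6 + (53) = 47 cm/s.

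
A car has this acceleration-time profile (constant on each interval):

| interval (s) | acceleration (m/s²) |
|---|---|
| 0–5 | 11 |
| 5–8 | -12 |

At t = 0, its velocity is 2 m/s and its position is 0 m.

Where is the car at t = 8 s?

264.5 m

On each constant-a segment, Δv = aΔt and Δx = v₀Δt + ½aΔt²; chain segment to segment.
0–5 s: v starts 2 m/s; Δx = 2·5 + ½·11·5² = 147.5 m; v ends 57 m/s.
5–8 s: v starts 57 m/s; Δx = 57·3 + ½·-12·3² = 117 m; v ends 21 m/s.
x(8) = 0 + Σ Δx = 264.5 m.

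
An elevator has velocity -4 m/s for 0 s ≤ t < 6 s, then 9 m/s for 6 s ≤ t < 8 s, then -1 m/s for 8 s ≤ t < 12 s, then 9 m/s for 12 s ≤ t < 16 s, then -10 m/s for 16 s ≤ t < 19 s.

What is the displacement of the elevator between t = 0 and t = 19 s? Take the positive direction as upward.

-4 m

Displacement is the signed area under the v-t curve.
0–6 s: -4 × 6 = -24 m
6–8 s: 9 × 2 = 18 m
8–12 s: -1 × 4 = -4 m
12–16 s: 9 × 4 = 36 m
16–19 s: -10 × 3 = -30 m
Net displacement = -4 m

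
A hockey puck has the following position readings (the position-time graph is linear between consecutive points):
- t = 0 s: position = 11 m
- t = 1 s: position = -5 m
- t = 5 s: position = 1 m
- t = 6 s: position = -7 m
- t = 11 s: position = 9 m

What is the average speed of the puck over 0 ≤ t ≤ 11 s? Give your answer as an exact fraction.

46/11 m/s

Average speed = (total path length)/(elapsed time); on a piecewise-linear x-t graph the path length is Σ|Δx|.
0–1 s: |Δx| = |-5 − 11| = 16 m
1–5 s: |Δx| = |1 − -5| = 6 m
5–6 s: |Δx| = |-7 − 1| = 8 m
6–11 s: |Δx| = |9 − -7| = 16 m
Total path = 46 m; average speed = 46/11 = 46/11 m/s.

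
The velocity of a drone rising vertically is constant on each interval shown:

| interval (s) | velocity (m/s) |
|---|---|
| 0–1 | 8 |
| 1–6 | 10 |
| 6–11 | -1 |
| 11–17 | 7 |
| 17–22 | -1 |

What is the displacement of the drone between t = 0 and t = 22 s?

90 m

Displacement is the signed area under the v-t curve.
0–1 s: 8 × 1 = 8 m
1–6 s: 10 × 5 = 50 m
6–11 s: -1 × 5 = -5 m
11–17 s: 7 × 6 = 42 m
17–22 s: -1 × 5 = -5 m
Net displacement = 90 m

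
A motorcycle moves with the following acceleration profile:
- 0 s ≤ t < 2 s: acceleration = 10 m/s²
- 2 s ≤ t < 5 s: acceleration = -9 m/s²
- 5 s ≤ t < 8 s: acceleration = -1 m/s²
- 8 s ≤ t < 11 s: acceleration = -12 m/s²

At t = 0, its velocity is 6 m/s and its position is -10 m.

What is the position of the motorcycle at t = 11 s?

On each constant-a segment, Δv = aΔt and Δx = v₀Δt + ½aΔt²; chain segment to segment.
0–2 s: v starts 6 m/s; Δx = 6·2 + ½·10·2² = 32 m; v ends 26 m/s.
2–5 s: v starts 26 m/s; Δx = 26·3 + ½·-9·3² = 37.5 m; v ends -1 m/s.
5–8 s: v starts -1 m/s; Δx = -1·3 + ½·-1·3² = -7.5 m; v ends -4 m/s.
8–11 s: v starts -4 m/s; Δx = -4·3 + ½·-12·3² = -66 m; v ends -40 m/s.
x(11) = -10 + Σ Δx = -14 m.

-14 m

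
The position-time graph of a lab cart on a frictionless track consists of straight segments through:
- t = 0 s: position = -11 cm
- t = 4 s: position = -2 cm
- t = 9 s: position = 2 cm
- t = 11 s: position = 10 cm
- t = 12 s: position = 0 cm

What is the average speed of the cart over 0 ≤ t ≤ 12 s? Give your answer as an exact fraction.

Average speed = (total path length)/(elapsed time); on a piecewise-linear x-t graph the path length is Σ|Δx|.
0–4 s: |Δx| = |-2 − -11| = 9 cm
4–9 s: |Δx| = |2 − -2| = 4 cm
9–11 s: |Δx| = |10 − 2| = 8 cm
11–12 s: |Δx| = |0 − 10| = 10 cm
Total path = 31 cm; average speed = 31/12 = 31/12 cm/s.

31/12 cm/s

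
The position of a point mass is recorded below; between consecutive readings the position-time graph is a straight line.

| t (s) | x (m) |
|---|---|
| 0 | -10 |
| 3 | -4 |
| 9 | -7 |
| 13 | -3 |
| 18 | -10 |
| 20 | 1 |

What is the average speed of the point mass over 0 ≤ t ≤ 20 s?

Average speed = (total path length)/(elapsed time); on a piecewise-linear x-t graph the path length is Σ|Δx|.
0–3 s: |Δx| = |-4 − -10| = 6 m
3–9 s: |Δx| = |-7 − -4| = 3 m
9–13 s: |Δx| = |-3 − -7| = 4 m
13–18 s: |Δx| = |-10 − -3| = 7 m
18–20 s: |Δx| = |1 − -10| = 11 m
Total path = 31 m; average speed = 31/20 = 1.55 m/s.

1.55 m/s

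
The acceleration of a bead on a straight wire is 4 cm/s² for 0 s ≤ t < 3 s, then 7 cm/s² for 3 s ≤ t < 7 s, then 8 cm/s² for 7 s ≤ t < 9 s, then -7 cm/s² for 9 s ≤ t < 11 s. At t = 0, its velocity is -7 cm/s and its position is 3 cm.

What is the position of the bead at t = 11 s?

242 cm

On each constant-a segment, Δv = aΔt and Δx = v₀Δt + ½aΔt²; chain segment to segment.
0–3 s: v starts -7 cm/s; Δx = -7·3 + ½·4·3² = -3 cm; v ends 5 cm/s.
3–7 s: v starts 5 cm/s; Δx = 5·4 + ½·7·4² = 76 cm; v ends 33 cm/s.
7–9 s: v starts 33 cm/s; Δx = 33·2 + ½·8·2² = 82 cm; v ends 49 cm/s.
9–11 s: v starts 49 cm/s; Δx = 49·2 + ½·-7·2² = 84 cm; v ends 35 cm/s.
x(11) = 3 + Σ Δx = 242 cm.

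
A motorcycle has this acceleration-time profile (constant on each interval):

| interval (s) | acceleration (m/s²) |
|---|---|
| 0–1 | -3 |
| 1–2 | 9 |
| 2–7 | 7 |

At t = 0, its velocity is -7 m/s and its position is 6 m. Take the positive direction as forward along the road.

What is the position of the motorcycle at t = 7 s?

On each constant-a segment, Δv = aΔt and Δx = v₀Δt + ½aΔt²; chain segment to segment.
0–1 s: v starts -7 m/s; Δx = -7·1 + ½·-3·1² = -8.5 m; v ends -10 m/s.
1–2 s: v starts -10 m/s; Δx = -10·1 + ½·9·1² = -5.5 m; v ends -1 m/s.
2–7 s: v starts -1 m/s; Δx = -1·5 + ½·7·5² = 82.5 m; v ends 34 m/s.
x(7) = 6 + Σ Δx = 74.5 m.

74.5 m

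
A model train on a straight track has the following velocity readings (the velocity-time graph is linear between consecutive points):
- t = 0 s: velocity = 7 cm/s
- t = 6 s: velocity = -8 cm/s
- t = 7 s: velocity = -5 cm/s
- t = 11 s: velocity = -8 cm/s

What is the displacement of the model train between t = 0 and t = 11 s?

Net displacement equals the area under the velocity-time graph (areas below the axis count negative).
0–6 s: ½(7 + -8)(6) = -3 cm
6–7 s: ½(-8 + -5)(1) = -6.5 cm
7–11 s: ½(-5 + -8)(4) = -26 cm
Net displacement = -35.5 cm

-35.5 cm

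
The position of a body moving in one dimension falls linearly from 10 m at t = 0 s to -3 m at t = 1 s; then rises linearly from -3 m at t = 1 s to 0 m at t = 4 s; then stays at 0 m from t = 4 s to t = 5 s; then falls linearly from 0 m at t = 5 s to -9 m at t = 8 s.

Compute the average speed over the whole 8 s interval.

Average speed = (total path length)/(elapsed time); on a piecewise-linear x-t graph the path length is Σ|Δx|.
0–1 s: |Δx| = |-3 − 10| = 13 m
1–4 s: |Δx| = |0 − -3| = 3 m
4–5 s: |Δx| = |0 − 0| = 0 m
5–8 s: |Δx| = |-9 − 0| = 9 m
Total path = 25 m; average speed = 25/8 = 3.125 m/s.

3.125 m/s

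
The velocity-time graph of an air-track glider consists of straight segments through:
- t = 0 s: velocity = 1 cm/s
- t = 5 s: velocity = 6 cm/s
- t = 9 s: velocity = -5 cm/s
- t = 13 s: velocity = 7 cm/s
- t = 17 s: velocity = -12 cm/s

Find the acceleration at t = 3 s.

Acceleration is the slope of the v-t graph on 0–5 s: (6 − 1)/(5 − 0) = 1 cm/s².

1 cm/s²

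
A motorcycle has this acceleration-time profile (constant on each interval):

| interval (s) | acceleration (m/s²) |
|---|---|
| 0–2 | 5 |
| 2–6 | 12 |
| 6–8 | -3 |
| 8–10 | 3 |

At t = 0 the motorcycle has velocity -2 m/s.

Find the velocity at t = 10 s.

56 m/s

Δv equals the area under the a-t graph; then v = v₀ + Δv.
0–2 s: 5 × 2 = 10 m/s
2–6 s: 12 × 4 = 48 m/s
6–8 s: -3 × 2 = -6 m/s
8–10 s: 3 × 2 = 6 m/s
Δv = 58 m/s, so v(10) = -2 + (58) = 56 m/s.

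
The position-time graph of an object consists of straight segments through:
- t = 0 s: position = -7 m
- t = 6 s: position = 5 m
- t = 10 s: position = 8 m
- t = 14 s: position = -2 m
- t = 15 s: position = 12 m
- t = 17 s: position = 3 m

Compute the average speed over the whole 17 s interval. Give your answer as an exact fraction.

48/17 m/s

Average speed = (total path length)/(elapsed time); on a piecewise-linear x-t graph the path length is Σ|Δx|.
0–6 s: |Δx| = |5 − -7| = 12 m
6–10 s: |Δx| = |8 − 5| = 3 m
10–14 s: |Δx| = |-2 − 8| = 10 m
14–15 s: |Δx| = |12 − -2| = 14 m
15–17 s: |Δx| = |3 − 12| = 9 m
Total path = 48 m; average speed = 48/17 = 48/17 m/s.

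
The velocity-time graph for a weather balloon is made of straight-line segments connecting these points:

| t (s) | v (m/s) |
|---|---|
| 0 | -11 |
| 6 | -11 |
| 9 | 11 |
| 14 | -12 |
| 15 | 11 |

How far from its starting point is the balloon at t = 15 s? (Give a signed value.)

-69 m

Net displacement equals the area under the velocity-time graph (areas below the axis count negative).
0–6 s: -11 × 6 = -66 m
6–9 s: ½(-11 + 11)(3) = 0 m
9–14 s: ½(11 + -12)(5) = -2.5 m
14–15 s: ½(-12 + 11)(1) = -0.5 m
Net displacement = -69 m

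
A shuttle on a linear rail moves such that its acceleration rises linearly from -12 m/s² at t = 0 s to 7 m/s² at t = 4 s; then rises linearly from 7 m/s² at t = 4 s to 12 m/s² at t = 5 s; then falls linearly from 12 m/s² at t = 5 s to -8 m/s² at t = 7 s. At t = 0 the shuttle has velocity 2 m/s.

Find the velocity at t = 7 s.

Δv equals the area under the a-t graph; then v = v₀ + Δv.
0–4 s: ½(-12 + 7)(4) = -10 m/s
4–5 s: ½(7 + 12)(1) = 9.5 m/s
5–7 s: ½(12 + -8)(2) = 4 m/s
Δv = 3.5 m/s, so v(7) = 2 + (3.5) = 5.5 m/s.

5.5 m/s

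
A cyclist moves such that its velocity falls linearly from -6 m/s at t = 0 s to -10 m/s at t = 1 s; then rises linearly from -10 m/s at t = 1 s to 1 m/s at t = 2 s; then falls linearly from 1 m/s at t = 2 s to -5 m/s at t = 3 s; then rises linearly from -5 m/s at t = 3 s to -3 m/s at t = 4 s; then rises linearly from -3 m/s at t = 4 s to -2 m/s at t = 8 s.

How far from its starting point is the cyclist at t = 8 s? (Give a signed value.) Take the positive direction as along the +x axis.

Displacement is the signed area under the v-t curve.
0–1 s: ½(-6 + -10)(1) = -8 m
1–2 s: ½(-10 + 1)(1) = -4.5 m
2–3 s: ½(1 + -5)(1) = -2 m
3–4 s: ½(-5 + -3)(1) = -4 m
4–8 s: ½(-3 + -2)(4) = -10 m
Net displacement = -28.5 m

-28.5 m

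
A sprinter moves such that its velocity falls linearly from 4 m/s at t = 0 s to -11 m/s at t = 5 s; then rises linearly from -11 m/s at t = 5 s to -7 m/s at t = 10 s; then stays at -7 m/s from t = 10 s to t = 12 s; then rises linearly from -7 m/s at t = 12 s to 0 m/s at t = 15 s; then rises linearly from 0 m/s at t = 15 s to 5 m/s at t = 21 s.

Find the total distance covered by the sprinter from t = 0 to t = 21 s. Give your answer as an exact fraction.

Total distance travelled is ∫|v| dt — sum the magnitudes of each area piece.
0–5 s: v = 0 at t = 4/3 s; triangle areas 8/3 + 121/6 = 137/6 m
5–10 s: |½(-11 + -7)(5)| = 45 m
10–12 s: |-7| × 2 = 14 m
12–15 s: |½(-7 + 0)(3)| = 10.5 m
15–21 s: |½(0 + 5)(6)| = 15 m
Total distance = 322/3 m

322/3 m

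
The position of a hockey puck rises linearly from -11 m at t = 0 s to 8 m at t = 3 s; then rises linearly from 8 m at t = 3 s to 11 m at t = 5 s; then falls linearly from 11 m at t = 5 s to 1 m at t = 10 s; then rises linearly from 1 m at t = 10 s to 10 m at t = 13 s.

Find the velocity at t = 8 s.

Velocity is the slope of the x-t graph on 5–10 s: (1 − 11)/(10 − 5) = -2 m/s.

-2 m/s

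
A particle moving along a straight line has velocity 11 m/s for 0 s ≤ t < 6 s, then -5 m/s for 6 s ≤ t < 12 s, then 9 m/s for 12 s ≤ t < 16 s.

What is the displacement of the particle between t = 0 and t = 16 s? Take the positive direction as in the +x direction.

Net displacement equals the area under the velocity-time graph (areas below the axis count negative).
0–6 s: 11 × 6 = 66 m
6–12 s: -5 × 6 = -30 m
12–16 s: 9 × 4 = 36 m
Net displacement = 72 m

72 m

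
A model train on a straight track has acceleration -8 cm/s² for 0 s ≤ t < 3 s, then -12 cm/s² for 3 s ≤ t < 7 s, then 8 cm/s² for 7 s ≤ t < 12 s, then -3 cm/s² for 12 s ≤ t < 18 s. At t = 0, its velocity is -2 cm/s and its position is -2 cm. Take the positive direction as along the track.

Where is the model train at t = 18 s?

-772 cm

On each constant-a segment, Δv = aΔt and Δx = v₀Δt + ½aΔt²; chain segment to segment.
0–3 s: v starts -2 cm/s; Δx = -2·3 + ½·-8·3² = -42 cm; v ends -26 cm/s.
3–7 s: v starts -26 cm/s; Δx = -26·4 + ½·-12·4² = -200 cm; v ends -74 cm/s.
7–12 s: v starts -74 cm/s; Δx = -74·5 + ½·8·5² = -270 cm; v ends -34 cm/s.
12–18 s: v starts -34 cm/s; Δx = -34·6 + ½·-3·6² = -258 cm; v ends -52 cm/s.
x(18) = -2 + Σ Δx = -772 cm.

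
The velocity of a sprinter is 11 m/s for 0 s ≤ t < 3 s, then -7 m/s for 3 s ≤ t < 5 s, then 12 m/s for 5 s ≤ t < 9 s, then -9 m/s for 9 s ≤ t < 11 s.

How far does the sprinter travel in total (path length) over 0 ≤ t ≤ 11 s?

113 m

Distance (not displacement) is the total path length: add the absolute areas under v-t.
0–3 s: |11| × 3 = 33 m
3–5 s: |-7| × 2 = 14 m
5–9 s: |12| × 4 = 48 m
9–11 s: |-9| × 2 = 18 m
Total distance = 113 m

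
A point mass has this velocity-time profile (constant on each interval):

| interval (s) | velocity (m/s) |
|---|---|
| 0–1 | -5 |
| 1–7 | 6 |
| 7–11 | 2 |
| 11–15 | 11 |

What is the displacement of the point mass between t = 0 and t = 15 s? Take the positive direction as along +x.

83 m

Net displacement equals the area under the velocity-time graph (areas below the axis count negative).
0–1 s: -5 × 1 = -5 m
1–7 s: 6 × 6 = 36 m
7–11 s: 2 × 4 = 8 m
11–15 s: 11 × 4 = 44 m
Net displacement = 83 m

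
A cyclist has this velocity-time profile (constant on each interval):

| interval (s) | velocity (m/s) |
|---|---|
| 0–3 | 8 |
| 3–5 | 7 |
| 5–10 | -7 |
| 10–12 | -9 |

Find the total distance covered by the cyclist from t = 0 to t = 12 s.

91 m

Total distance travelled is ∫|v| dt — sum the magnitudes of each area piece.
0–3 s: |8| × 3 = 24 m
3–5 s: |7| × 2 = 14 m
5–10 s: |-7| × 5 = 35 m
10–12 s: |-9| × 2 = 18 m
Total distance = 91 m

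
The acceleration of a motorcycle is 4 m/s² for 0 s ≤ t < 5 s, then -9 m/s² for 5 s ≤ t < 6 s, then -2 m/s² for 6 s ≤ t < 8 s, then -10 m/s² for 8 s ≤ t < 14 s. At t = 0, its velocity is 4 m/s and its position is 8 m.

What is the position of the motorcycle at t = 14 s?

9.5 m

On each constant-a segment, Δv = aΔt and Δx = v₀Δt + ½aΔt²; chain segment to segment.
0–5 s: v starts 4 m/s; Δx = 4·5 + ½·4·5² = 70 m; v ends 24 m/s.
5–6 s: v starts 24 m/s; Δx = 24·1 + ½·-9·1² = 19.5 m; v ends 15 m/s.
6–8 s: v starts 15 m/s; Δx = 15·2 + ½·-2·2² = 26 m; v ends 11 m/s.
8–14 s: v starts 11 m/s; Δx = 11·6 + ½·-10·6² = -114 m; v ends -49 m/s.
x(14) = 8 + Σ Δx = 9.5 m.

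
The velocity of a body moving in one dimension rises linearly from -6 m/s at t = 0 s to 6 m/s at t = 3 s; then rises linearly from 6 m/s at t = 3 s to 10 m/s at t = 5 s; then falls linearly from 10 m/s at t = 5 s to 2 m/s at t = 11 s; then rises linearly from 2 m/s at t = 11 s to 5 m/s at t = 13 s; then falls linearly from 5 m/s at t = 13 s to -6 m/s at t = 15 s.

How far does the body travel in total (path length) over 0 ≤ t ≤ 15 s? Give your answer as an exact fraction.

809/11 m

Distance (not displacement) is the total path length: add the absolute areas under v-t.
0–3 s: v = 0 at t = 1.5 s; triangle areas 4.5 + 4.5 = 9 m
3–5 s: |½(6 + 10)(2)| = 16 m
5–11 s: |½(10 + 2)(6)| = 36 m
11–13 s: |½(2 + 5)(2)| = 7 m
13–15 s: v = 0 at t = 153/11 s; triangle areas 25/11 + 36/11 = 61/11 m
Total distance = 809/11 m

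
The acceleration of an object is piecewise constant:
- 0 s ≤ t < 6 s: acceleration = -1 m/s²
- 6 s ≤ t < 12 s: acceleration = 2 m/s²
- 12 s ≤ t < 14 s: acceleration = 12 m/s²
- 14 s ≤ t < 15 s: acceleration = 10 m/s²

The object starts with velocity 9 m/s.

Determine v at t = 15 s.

49 m/s

Δv equals the area under the a-t graph; then v = v₀ + Δv.
0–6 s: -1 × 6 = -6 m/s
6–12 s: 2 × 6 = 12 m/s
12–14 s: 12 × 2 = 24 m/s
14–15 s: 10 × 1 = 10 m/s
Δv = 40 m/s, so v(15) = 9 + (40) = 49 m/s.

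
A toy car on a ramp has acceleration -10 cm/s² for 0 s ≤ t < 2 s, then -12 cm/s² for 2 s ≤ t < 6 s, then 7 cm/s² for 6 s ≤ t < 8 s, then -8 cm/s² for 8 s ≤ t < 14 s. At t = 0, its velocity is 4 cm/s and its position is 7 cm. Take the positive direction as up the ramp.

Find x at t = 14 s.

On each constant-a segment, Δv = aΔt and Δx = v₀Δt + ½aΔt²; chain segment to segment.
0–2 s: v starts 4 cm/s; Δx = 4·2 + ½·-10·2² = -12 cm; v ends -16 cm/s.
2–6 s: v starts -16 cm/s; Δx = -16·4 + ½·-12·4² = -160 cm; v ends -64 cm/s.
6–8 s: v starts -64 cm/s; Δx = -64·2 + ½·7·2² = -114 cm; v ends -50 cm/s.
8–14 s: v starts -50 cm/s; Δx = -50·6 + ½·-8·6² = -444 cm; v ends -98 cm/s.
x(14) = 7 + Σ Δx = -723 cm.

-723 cm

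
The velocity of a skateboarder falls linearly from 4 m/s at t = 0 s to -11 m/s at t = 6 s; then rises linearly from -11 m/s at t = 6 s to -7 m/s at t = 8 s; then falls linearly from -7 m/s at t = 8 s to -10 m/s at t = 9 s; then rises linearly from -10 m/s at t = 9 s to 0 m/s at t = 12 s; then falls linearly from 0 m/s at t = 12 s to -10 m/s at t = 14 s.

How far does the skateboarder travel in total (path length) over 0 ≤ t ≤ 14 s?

78.9 m

Distance (not displacement) is the total path length: add the absolute areas under v-t.
0–6 s: v = 0 at t = 1.6 s; triangle areas 3.2 + 24.2 = 27.4 m
6–8 s: |½(-11 + -7)(2)| = 18 m
8–9 s: |½(-7 + -10)(1)| = 8.5 m
9–12 s: |½(-10 + 0)(3)| = 15 m
12–14 s: |½(0 + -10)(2)| = 10 m
Total distance = 78.9 m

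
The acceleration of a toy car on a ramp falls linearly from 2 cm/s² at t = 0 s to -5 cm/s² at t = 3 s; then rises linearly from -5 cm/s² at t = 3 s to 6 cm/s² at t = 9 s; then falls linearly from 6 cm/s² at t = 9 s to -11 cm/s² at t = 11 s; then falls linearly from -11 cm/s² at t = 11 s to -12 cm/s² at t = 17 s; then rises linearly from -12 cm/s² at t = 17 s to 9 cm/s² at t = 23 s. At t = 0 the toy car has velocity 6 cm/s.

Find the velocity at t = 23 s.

-78.5 cm/s

Δv equals the area under the a-t graph; then v = v₀ + Δv.
0–3 s: ½(2 + -5)(3) = -4.5 cm/s
3–9 s: ½(-5 + 6)(6) = 3 cm/s
9–11 s: ½(6 + -11)(2) = -5 cm/s
11–17 s: ½(-11 + -12)(6) = -69 cm/s
17–23 s: ½(-12 + 9)(6) = -9 cm/s
Δv = -84.5 cm/s, so v(23) = 6 + (-84.5) = -78.5 cm/s.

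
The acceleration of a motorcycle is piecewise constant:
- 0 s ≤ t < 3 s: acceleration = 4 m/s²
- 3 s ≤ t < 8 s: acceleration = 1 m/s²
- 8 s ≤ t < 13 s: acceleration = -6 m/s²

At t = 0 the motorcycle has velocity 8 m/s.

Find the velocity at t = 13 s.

-5 m/s

Δv equals the area under the a-t graph; then v = v₀ + Δv.
0–3 s: 4 × 3 = 12 m/s
3–8 s: 1 × 5 = 5 m/s
8–13 s: -6 × 5 = -30 m/s
Δv = -13 m/s, so v(13) = 8 + (-13) = -5 m/s.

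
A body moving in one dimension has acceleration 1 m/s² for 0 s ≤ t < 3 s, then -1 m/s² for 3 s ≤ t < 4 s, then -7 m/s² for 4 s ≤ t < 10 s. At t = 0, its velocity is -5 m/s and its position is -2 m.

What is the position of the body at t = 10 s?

-159 m

On each constant-a segment, Δv = aΔt and Δx = v₀Δt + ½aΔt²; chain segment to segment.
0–3 s: v starts -5 m/s; Δx = -5·3 + ½·1·3² = -10.5 m; v ends -2 m/s.
3–4 s: v starts -2 m/s; Δx = -2·1 + ½·-1·1² = -2.5 m; v ends -3 m/s.
4–10 s: v starts -3 m/s; Δx = -3·6 + ½·-7·6² = -144 m; v ends -45 m/s.
x(10) = -2 + Σ Δx = -159 m.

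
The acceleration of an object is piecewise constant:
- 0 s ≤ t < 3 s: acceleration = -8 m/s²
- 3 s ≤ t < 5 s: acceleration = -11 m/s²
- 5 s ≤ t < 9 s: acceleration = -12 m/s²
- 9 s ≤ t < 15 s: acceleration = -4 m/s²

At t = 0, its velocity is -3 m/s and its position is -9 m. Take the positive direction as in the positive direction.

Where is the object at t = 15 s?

On each constant-a segment, Δv = aΔt and Δx = v₀Δt + ½aΔt²; chain segment to segment.
0–3 s: v starts -3 m/s; Δx = -3·3 + ½·-8·3² = -45 m; v ends -27 m/s.
3–5 s: v starts -27 m/s; Δx = -27·2 + ½·-11·2² = -76 m; v ends -49 m/s.
5–9 s: v starts -49 m/s; Δx = -49·4 + ½·-12·4² = -292 m; v ends -97 m/s.
9–15 s: v starts -97 m/s; Δx = -97·6 + ½·-4·6² = -654 m; v ends -121 m/s.
x(15) = -9 + Σ Δx = -1076 m.

-1076 m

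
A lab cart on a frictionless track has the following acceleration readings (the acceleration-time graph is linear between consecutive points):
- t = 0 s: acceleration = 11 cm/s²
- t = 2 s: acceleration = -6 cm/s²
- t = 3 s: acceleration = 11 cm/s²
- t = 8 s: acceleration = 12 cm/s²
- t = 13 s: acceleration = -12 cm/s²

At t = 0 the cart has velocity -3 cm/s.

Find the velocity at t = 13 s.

62 cm/s

Δv equals the area under the a-t graph; then v = v₀ + Δv.
0–2 s: ½(11 + -6)(2) = 5 cm/s
2–3 s: ½(-6 + 11)(1) = 2.5 cm/s
3–8 s: ½(11 + 12)(5) = 57.5 cm/s
8–13 s: ½(12 + -12)(5) = 0 cm/s
Δv = 65 cm/s, so v(13) = -3 + (65) = 62 cm/s.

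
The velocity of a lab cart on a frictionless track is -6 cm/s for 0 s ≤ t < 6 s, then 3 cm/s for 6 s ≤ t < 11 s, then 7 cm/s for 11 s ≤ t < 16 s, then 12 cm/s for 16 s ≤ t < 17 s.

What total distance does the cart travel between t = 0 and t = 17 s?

Total distance travelled is ∫|v| dt — sum the magnitudes of each area piece.
0–6 s: |-6| × 6 = 36 cm
6–11 s: |3| × 5 = 15 cm
11–16 s: |7| × 5 = 35 cm
16–17 s: |12| × 1 = 12 cm
Total distance = 98 cm

98 cm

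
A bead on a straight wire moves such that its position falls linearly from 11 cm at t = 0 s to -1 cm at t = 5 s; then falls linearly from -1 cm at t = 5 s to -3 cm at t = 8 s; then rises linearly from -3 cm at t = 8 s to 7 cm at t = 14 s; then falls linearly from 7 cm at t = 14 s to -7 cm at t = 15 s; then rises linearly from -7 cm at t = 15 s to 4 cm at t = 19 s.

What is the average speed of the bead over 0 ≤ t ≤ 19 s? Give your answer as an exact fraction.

49/19 cm/s

Average speed = (total path length)/(elapsed time); on a piecewise-linear x-t graph the path length is Σ|Δx|.
0–5 s: |Δx| = |-1 − 11| = 12 cm
5–8 s: |Δx| = |-3 − -1| = 2 cm
8–14 s: |Δx| = |7 − -3| = 10 cm
14–15 s: |Δx| = |-7 − 7| = 14 cm
15–19 s: |Δx| = |4 − -7| = 11 cm
Total path = 49 cm; average speed = 49/19 = 49/19 cm/s.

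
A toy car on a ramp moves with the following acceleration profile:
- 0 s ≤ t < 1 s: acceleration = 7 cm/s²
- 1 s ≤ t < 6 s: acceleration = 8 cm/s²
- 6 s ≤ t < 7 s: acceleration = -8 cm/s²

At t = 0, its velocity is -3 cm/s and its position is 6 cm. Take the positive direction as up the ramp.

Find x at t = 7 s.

166.5 cm

On each constant-a segment, Δv = aΔt and Δx = v₀Δt + ½aΔt²; chain segment to segment.
0–1 s: v starts -3 cm/s; Δx = -3·1 + ½·7·1² = 0.5 cm; v ends 4 cm/s.
1–6 s: v starts 4 cm/s; Δx = 4·5 + ½·8·5² = 120 cm; v ends 44 cm/s.
6–7 s: v starts 44 cm/s; Δx = 44·1 + ½·-8·1² = 40 cm; v ends 36 cm/s.
x(7) = 6 + Σ Δx = 166.5 cm.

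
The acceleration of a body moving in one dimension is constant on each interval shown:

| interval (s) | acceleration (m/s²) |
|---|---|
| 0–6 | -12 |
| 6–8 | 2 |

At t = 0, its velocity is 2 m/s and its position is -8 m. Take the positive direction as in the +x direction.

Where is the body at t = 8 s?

On each constant-a segment, Δv = aΔt and Δx = v₀Δt + ½aΔt²; chain segment to segment.
0–6 s: v starts 2 m/s; Δx = 2·6 + ½·-12·6² = -204 m; v ends -70 m/s.
6–8 s: v starts -70 m/s; Δx = -70·2 + ½·2·2² = -136 m; v ends -66 m/s.
x(8) = -8 + Σ Δx = -348 m.

-348 m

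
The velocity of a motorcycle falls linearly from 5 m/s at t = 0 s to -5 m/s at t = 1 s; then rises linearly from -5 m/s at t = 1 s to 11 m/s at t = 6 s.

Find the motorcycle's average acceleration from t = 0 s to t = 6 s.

Average acceleration = Δv/Δt = (11 − 5)/(6 − 0) = 1 m/s².

1 m/s²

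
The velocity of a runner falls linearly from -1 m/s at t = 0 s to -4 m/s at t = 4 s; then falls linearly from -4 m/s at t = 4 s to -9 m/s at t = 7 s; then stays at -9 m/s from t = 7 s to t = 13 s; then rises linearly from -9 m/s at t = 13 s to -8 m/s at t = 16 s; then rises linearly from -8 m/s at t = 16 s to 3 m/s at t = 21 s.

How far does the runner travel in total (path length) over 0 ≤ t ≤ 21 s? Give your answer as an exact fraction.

2763/22 m

Distance (not displacement) is the total path length: add the absolute areas under v-t.
0–4 s: |½(-1 + -4)(4)| = 10 m
4–7 s: |½(-4 + -9)(3)| = 19.5 m
7–13 s: |-9| × 6 = 54 m
13–16 s: |½(-9 + -8)(3)| = 25.5 m
16–21 s: v = 0 at t = 216/11 s; triangle areas 160/11 + 45/22 = 365/22 m
Total distance = 2763/22 m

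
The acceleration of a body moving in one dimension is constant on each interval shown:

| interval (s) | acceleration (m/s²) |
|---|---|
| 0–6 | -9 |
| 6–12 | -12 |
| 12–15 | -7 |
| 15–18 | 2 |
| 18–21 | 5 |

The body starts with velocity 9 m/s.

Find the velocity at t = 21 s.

Δv equals the area under the a-t graph; then v = v₀ + Δv.
0–6 s: -9 × 6 = -54 m/s
6–12 s: -12 × 6 = -72 m/s
12–15 s: -7 × 3 = -21 m/s
15–18 s: 2 × 3 = 6 m/s
18–21 s: 5 × 3 = 15 m/s
Δv = -126 m/s, so v(21) = 9 + (-126) = -117 m/s.

-117 m/s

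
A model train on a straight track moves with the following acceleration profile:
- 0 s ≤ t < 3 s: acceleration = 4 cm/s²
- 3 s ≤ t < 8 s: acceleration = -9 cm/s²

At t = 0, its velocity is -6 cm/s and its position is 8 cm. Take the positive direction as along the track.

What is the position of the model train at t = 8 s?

-74.5 cm

On each constant-a segment, Δv = aΔt and Δx = v₀Δt + ½aΔt²; chain segment to segment.
0–3 s: v starts -6 cm/s; Δx = -6·3 + ½·4·3² = 0 cm; v ends 6 cm/s.
3–8 s: v starts 6 cm/s; Δx = 6·5 + ½·-9·5² = -82.5 cm; v ends -39 cm/s.
x(8) = 8 + Σ Δx = -74.5 cm.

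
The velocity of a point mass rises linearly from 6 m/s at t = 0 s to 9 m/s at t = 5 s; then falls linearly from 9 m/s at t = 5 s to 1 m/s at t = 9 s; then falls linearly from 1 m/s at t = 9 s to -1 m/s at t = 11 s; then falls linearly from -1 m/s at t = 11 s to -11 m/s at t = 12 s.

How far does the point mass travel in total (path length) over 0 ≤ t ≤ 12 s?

64.5 m

Distance (not displacement) is the total path length: add the absolute areas under v-t.
0–5 s: |½(6 + 9)(5)| = 37.5 m
5–9 s: |½(9 + 1)(4)| = 20 m
9–11 s: v = 0 at t = 10 s; triangle areas 0.5 + 0.5 = 1 m
11–12 s: |½(-1 + -11)(1)| = 6 m
Total distance = 64.5 m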